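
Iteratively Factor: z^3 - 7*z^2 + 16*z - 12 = (z - 2)*(z^2 - 5*z + 6) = (z - 3)*(z - 2)*(z - 2)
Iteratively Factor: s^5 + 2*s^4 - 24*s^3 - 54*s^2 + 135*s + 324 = (s - 3)*(s^4 + 5*s^3 - 9*s^2 - 81*s - 108) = (s - 3)*(s + 3)*(s^3 + 2*s^2 - 15*s - 36) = (s - 4)*(s - 3)*(s + 3)*(s^2 + 6*s + 9) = (s - 4)*(s - 3)*(s + 3)^2*(s + 3)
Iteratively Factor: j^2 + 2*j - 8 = (j - 2)*(j + 4)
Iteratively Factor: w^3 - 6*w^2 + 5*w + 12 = (w - 4)*(w^2 - 2*w - 3) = (w - 4)*(w - 3)*(w + 1)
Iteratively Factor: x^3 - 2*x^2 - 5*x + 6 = (x - 1)*(x^2 - x - 6) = (x - 3)*(x - 1)*(x + 2)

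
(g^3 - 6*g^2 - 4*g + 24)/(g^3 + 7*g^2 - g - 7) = (g^3 - 6*g^2 - 4*g + 24)/(g^3 + 7*g^2 - g - 7)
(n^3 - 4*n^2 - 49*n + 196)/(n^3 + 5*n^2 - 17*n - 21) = (n^2 - 11*n + 28)/(n^2 - 2*n - 3)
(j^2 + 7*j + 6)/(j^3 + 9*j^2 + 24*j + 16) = (j + 6)/(j^2 + 8*j + 16)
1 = 1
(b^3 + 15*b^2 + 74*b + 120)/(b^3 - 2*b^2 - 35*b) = (b^2 + 10*b + 24)/(b*(b - 7))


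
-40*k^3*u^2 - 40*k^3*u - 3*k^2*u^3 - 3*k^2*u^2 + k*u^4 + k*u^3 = u*(-8*k + u)*(5*k + u)*(k*u + k)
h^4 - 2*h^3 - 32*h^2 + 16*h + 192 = (h - 6)*(h + 4)*(h - 2*sqrt(2))*(h + 2*sqrt(2))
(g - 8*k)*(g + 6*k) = g^2 - 2*g*k - 48*k^2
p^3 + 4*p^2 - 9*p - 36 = (p - 3)*(p + 3)*(p + 4)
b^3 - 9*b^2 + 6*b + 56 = (b - 7)*(b - 4)*(b + 2)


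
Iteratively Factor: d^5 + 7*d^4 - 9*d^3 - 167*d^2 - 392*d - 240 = (d + 3)*(d^4 + 4*d^3 - 21*d^2 - 104*d - 80) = (d + 3)*(d + 4)*(d^3 - 21*d - 20) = (d + 1)*(d + 3)*(d + 4)*(d^2 - d - 20) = (d + 1)*(d + 3)*(d + 4)^2*(d - 5)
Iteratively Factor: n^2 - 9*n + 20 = (n - 5)*(n - 4)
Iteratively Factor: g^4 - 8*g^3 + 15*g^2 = (g - 3)*(g^3 - 5*g^2) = g*(g - 3)*(g^2 - 5*g) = g*(g - 5)*(g - 3)*(g)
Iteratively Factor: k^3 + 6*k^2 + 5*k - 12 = (k - 1)*(k^2 + 7*k + 12) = (k - 1)*(k + 4)*(k + 3)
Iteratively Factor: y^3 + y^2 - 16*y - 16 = (y + 4)*(y^2 - 3*y - 4) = (y - 4)*(y + 4)*(y + 1)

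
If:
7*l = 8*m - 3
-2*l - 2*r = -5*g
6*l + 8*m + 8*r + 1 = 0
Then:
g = 2*r/13 - 8/65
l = -8*r/13 - 4/13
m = 11/104 - 7*r/13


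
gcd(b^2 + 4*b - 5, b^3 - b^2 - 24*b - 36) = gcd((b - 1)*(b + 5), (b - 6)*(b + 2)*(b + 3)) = 1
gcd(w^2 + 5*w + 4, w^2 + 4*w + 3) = w + 1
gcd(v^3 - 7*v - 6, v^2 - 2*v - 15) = 1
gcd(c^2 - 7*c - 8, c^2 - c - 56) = c - 8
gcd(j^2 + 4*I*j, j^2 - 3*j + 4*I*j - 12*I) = j + 4*I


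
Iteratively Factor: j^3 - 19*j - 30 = (j + 3)*(j^2 - 3*j - 10) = (j + 2)*(j + 3)*(j - 5)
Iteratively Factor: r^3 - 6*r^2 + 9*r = (r)*(r^2 - 6*r + 9) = r*(r - 3)*(r - 3)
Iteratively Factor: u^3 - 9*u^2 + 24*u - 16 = (u - 4)*(u^2 - 5*u + 4) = (u - 4)^2*(u - 1)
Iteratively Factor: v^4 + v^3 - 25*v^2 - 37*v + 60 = (v + 4)*(v^3 - 3*v^2 - 13*v + 15) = (v + 3)*(v + 4)*(v^2 - 6*v + 5) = (v - 5)*(v + 3)*(v + 4)*(v - 1)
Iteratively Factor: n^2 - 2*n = (n - 2)*(n)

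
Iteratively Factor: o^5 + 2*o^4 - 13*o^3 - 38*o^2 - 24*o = (o + 1)*(o^4 + o^3 - 14*o^2 - 24*o) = (o + 1)*(o + 3)*(o^3 - 2*o^2 - 8*o) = (o - 4)*(o + 1)*(o + 3)*(o^2 + 2*o) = o*(o - 4)*(o + 1)*(o + 3)*(o + 2)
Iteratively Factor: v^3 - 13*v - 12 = (v - 4)*(v^2 + 4*v + 3) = (v - 4)*(v + 1)*(v + 3)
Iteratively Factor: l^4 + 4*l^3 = (l)*(l^3 + 4*l^2) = l^2*(l^2 + 4*l) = l^3*(l + 4)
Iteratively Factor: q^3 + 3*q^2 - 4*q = (q)*(q^2 + 3*q - 4) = q*(q + 4)*(q - 1)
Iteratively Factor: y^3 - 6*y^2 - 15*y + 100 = (y - 5)*(y^2 - y - 20) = (y - 5)^2*(y + 4)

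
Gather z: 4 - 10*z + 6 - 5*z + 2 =12 - 15*z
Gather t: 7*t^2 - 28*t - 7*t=7*t^2 - 35*t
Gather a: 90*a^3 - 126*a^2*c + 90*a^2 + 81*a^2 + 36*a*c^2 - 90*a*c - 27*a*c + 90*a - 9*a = 90*a^3 + a^2*(171 - 126*c) + a*(36*c^2 - 117*c + 81)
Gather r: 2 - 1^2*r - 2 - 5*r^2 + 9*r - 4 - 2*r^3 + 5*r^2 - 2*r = -2*r^3 + 6*r - 4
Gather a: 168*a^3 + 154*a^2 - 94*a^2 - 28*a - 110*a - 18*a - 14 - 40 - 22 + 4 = 168*a^3 + 60*a^2 - 156*a - 72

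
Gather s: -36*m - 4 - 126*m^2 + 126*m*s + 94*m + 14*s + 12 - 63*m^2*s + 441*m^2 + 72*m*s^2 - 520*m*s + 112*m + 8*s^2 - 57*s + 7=315*m^2 + 170*m + s^2*(72*m + 8) + s*(-63*m^2 - 394*m - 43) + 15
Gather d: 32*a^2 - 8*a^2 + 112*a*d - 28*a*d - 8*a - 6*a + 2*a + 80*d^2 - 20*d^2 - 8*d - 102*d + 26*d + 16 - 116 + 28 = 24*a^2 - 12*a + 60*d^2 + d*(84*a - 84) - 72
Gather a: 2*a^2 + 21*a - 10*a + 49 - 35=2*a^2 + 11*a + 14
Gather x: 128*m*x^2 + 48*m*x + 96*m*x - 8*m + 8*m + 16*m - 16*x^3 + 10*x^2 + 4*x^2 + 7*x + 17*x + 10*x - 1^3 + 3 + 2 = 16*m - 16*x^3 + x^2*(128*m + 14) + x*(144*m + 34) + 4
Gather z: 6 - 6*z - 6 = -6*z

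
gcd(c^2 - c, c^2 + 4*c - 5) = c - 1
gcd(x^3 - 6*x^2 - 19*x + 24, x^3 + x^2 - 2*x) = x - 1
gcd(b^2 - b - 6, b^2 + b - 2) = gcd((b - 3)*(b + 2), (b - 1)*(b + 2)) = b + 2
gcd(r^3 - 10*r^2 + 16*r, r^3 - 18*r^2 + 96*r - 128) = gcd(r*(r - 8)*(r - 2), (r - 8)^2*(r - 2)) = r^2 - 10*r + 16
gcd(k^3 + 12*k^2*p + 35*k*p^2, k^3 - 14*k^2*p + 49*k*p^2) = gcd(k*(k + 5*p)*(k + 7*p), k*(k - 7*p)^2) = k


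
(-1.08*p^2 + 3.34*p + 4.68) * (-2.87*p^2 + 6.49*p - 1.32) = 3.0996*p^4 - 16.595*p^3 + 9.6706*p^2 + 25.9644*p - 6.1776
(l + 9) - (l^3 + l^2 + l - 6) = -l^3 - l^2 + 15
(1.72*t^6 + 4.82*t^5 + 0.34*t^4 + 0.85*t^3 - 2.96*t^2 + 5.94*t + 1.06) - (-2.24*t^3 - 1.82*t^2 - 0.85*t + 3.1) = 1.72*t^6 + 4.82*t^5 + 0.34*t^4 + 3.09*t^3 - 1.14*t^2 + 6.79*t - 2.04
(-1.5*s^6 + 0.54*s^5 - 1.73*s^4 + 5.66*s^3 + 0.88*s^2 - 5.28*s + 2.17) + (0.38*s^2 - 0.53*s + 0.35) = -1.5*s^6 + 0.54*s^5 - 1.73*s^4 + 5.66*s^3 + 1.26*s^2 - 5.81*s + 2.52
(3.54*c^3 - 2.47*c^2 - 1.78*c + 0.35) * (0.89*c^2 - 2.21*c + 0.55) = 3.1506*c^5 - 10.0217*c^4 + 5.8215*c^3 + 2.8868*c^2 - 1.7525*c + 0.1925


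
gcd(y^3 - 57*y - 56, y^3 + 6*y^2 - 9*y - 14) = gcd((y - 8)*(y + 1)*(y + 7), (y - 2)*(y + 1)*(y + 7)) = y^2 + 8*y + 7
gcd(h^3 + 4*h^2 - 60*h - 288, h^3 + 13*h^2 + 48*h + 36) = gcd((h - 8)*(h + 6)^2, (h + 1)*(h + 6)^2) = h^2 + 12*h + 36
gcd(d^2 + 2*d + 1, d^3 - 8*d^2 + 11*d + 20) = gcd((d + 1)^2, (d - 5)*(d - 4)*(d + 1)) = d + 1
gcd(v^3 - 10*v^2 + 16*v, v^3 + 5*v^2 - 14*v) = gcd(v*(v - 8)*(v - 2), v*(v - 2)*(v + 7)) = v^2 - 2*v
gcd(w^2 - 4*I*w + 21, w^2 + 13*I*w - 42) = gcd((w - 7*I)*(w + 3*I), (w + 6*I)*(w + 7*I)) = 1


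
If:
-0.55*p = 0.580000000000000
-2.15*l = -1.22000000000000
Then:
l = 0.57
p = -1.05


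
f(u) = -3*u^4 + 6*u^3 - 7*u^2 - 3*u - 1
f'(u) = -12*u^3 + 18*u^2 - 14*u - 3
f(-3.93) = -1177.15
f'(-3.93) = 1058.41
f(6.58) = -4238.21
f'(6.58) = -2734.47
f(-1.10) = -18.55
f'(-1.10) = 50.15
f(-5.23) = -3279.66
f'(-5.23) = 2279.24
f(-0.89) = -9.99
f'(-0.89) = 32.18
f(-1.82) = -87.81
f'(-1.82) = 154.45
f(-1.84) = -90.94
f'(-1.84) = 158.45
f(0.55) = -4.04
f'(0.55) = -7.25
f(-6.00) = -5419.00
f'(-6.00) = 3321.00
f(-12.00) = -73549.00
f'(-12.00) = 23493.00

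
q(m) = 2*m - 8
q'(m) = 2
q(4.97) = 1.94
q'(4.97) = 2.00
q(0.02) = -7.96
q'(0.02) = 2.00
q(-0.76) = -9.52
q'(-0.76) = 2.00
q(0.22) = -7.56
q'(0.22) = 2.00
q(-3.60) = -15.20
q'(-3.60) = 2.00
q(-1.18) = -10.36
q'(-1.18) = 2.00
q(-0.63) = -9.26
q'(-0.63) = 2.00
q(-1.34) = -10.68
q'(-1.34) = 2.00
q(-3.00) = -14.00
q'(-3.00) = 2.00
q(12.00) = 16.00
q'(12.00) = 2.00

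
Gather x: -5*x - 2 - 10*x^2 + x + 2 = -10*x^2 - 4*x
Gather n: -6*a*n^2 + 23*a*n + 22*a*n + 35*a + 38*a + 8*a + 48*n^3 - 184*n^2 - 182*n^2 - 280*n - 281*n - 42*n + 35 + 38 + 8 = 81*a + 48*n^3 + n^2*(-6*a - 366) + n*(45*a - 603) + 81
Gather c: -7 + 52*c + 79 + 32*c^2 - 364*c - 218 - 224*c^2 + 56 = -192*c^2 - 312*c - 90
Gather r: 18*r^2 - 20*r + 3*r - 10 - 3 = 18*r^2 - 17*r - 13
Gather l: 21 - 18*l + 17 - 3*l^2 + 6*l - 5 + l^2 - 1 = -2*l^2 - 12*l + 32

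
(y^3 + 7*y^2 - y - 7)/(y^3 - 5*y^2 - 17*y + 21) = (y^2 + 8*y + 7)/(y^2 - 4*y - 21)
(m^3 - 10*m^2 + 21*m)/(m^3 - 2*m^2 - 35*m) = (m - 3)/(m + 5)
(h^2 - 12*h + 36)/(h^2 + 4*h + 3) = (h^2 - 12*h + 36)/(h^2 + 4*h + 3)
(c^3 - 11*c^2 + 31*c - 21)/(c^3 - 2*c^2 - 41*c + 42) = (c - 3)/(c + 6)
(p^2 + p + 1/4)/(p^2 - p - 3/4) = (2*p + 1)/(2*p - 3)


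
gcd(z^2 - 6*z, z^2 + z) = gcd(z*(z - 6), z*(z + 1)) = z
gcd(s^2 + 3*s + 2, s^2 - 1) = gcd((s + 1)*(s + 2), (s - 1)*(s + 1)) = s + 1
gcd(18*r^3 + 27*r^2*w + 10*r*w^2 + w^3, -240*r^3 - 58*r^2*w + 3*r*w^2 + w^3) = 6*r + w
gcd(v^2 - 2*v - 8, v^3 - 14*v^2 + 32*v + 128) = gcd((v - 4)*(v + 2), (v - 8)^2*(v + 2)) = v + 2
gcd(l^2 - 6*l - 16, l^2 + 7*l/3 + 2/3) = l + 2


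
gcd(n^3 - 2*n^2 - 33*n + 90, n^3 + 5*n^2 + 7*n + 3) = 1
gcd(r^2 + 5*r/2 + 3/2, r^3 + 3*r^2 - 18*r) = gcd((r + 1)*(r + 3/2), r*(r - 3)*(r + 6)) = 1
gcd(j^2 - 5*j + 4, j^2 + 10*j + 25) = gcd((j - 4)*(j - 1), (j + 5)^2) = 1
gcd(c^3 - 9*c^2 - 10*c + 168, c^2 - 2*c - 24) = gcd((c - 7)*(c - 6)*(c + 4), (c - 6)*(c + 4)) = c^2 - 2*c - 24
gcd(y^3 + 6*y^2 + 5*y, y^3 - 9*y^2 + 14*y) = y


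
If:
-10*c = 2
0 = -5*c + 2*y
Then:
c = -1/5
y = -1/2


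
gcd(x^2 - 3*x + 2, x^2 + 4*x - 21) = 1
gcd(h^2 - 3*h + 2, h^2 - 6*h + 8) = h - 2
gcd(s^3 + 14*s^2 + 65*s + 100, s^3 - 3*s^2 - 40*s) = s + 5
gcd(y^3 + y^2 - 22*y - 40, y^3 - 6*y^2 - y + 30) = y^2 - 3*y - 10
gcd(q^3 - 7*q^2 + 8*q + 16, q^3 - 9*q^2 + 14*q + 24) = q^2 - 3*q - 4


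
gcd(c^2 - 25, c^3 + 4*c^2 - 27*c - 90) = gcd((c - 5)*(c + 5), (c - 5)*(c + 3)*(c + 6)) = c - 5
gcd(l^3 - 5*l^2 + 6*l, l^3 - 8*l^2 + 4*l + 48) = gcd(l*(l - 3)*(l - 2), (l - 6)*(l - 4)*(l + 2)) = 1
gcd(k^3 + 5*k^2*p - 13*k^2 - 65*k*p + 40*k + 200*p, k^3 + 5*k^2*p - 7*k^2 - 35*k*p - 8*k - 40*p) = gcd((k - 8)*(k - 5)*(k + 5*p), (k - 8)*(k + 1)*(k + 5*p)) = k^2 + 5*k*p - 8*k - 40*p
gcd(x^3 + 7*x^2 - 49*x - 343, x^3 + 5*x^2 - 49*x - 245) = x^2 - 49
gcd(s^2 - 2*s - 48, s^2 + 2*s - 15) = 1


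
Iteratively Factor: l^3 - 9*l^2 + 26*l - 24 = (l - 2)*(l^2 - 7*l + 12) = (l - 4)*(l - 2)*(l - 3)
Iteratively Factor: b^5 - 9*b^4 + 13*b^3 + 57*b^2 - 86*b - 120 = (b + 1)*(b^4 - 10*b^3 + 23*b^2 + 34*b - 120) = (b - 4)*(b + 1)*(b^3 - 6*b^2 - b + 30) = (b - 5)*(b - 4)*(b + 1)*(b^2 - b - 6) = (b - 5)*(b - 4)*(b + 1)*(b + 2)*(b - 3)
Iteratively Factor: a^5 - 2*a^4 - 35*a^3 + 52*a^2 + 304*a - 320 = (a + 4)*(a^4 - 6*a^3 - 11*a^2 + 96*a - 80) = (a + 4)^2*(a^3 - 10*a^2 + 29*a - 20) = (a - 1)*(a + 4)^2*(a^2 - 9*a + 20) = (a - 5)*(a - 1)*(a + 4)^2*(a - 4)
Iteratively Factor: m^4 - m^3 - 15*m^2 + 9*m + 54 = (m + 3)*(m^3 - 4*m^2 - 3*m + 18) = (m - 3)*(m + 3)*(m^2 - m - 6) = (m - 3)*(m + 2)*(m + 3)*(m - 3)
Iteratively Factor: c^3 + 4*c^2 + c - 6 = (c - 1)*(c^2 + 5*c + 6) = (c - 1)*(c + 3)*(c + 2)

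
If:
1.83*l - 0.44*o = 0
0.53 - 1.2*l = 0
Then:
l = 0.44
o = 1.84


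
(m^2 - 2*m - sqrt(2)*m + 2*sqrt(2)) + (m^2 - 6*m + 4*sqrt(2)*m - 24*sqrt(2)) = 2*m^2 - 8*m + 3*sqrt(2)*m - 22*sqrt(2)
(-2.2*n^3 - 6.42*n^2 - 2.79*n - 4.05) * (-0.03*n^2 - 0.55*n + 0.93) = 0.066*n^5 + 1.4026*n^4 + 1.5687*n^3 - 4.3146*n^2 - 0.3672*n - 3.7665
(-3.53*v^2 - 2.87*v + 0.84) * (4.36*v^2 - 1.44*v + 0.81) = -15.3908*v^4 - 7.43*v^3 + 4.9359*v^2 - 3.5343*v + 0.6804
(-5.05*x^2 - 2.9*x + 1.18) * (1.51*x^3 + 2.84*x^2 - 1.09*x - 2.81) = -7.6255*x^5 - 18.721*x^4 - 0.949699999999999*x^3 + 20.7027*x^2 + 6.8628*x - 3.3158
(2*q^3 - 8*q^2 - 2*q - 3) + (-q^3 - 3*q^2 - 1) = q^3 - 11*q^2 - 2*q - 4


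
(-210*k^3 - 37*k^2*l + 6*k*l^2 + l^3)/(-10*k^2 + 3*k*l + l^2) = (42*k^2 - k*l - l^2)/(2*k - l)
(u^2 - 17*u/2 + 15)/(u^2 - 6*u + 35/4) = 2*(u - 6)/(2*u - 7)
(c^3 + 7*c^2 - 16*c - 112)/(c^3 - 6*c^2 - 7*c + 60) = (c^2 + 11*c + 28)/(c^2 - 2*c - 15)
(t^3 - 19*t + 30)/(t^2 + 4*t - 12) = (t^2 + 2*t - 15)/(t + 6)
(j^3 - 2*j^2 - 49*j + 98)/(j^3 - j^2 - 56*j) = (j^2 - 9*j + 14)/(j*(j - 8))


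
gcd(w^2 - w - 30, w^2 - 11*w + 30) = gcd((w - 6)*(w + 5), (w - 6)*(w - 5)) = w - 6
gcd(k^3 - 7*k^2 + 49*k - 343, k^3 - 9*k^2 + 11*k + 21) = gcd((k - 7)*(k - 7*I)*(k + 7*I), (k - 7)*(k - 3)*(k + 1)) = k - 7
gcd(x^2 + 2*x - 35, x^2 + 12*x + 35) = x + 7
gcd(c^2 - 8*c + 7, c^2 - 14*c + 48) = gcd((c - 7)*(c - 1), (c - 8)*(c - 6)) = 1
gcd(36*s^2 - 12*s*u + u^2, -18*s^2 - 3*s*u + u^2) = 6*s - u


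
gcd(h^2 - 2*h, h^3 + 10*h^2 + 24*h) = h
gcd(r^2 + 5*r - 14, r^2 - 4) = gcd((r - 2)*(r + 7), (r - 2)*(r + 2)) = r - 2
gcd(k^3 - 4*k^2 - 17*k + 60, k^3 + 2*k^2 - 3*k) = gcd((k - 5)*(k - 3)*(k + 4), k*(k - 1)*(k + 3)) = 1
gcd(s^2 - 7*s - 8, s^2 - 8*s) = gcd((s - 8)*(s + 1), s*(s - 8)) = s - 8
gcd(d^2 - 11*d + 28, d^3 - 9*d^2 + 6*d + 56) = d^2 - 11*d + 28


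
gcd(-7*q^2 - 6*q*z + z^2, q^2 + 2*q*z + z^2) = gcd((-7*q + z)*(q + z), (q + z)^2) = q + z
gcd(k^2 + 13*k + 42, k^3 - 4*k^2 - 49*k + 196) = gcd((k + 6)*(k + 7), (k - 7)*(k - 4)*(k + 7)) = k + 7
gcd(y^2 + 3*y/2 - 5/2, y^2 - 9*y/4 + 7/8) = 1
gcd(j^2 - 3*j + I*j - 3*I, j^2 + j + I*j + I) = j + I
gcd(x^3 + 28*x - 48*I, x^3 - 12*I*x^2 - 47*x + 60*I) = x - 4*I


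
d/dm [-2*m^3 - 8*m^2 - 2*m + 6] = -6*m^2 - 16*m - 2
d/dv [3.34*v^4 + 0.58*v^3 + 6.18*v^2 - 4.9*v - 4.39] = 13.36*v^3 + 1.74*v^2 + 12.36*v - 4.9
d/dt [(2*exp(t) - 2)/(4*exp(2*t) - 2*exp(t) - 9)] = (-8*exp(2*t) + 16*exp(t) - 22)*exp(t)/(16*exp(4*t) - 16*exp(3*t) - 68*exp(2*t) + 36*exp(t) + 81)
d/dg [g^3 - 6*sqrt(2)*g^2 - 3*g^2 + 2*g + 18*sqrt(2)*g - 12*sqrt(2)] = 3*g^2 - 12*sqrt(2)*g - 6*g + 2 + 18*sqrt(2)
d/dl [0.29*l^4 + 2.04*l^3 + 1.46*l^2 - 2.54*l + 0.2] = 1.16*l^3 + 6.12*l^2 + 2.92*l - 2.54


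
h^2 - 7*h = h*(h - 7)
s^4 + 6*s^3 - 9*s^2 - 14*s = s*(s - 2)*(s + 1)*(s + 7)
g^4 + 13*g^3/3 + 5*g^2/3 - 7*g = g*(g - 1)*(g + 7/3)*(g + 3)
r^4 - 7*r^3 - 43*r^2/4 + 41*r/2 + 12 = (r - 8)*(r - 3/2)*(r + 1/2)*(r + 2)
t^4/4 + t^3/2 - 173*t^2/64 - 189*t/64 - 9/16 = (t/4 + 1)*(t - 3)*(t + 1/4)*(t + 3/4)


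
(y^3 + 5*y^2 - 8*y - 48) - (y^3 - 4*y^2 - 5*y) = 9*y^2 - 3*y - 48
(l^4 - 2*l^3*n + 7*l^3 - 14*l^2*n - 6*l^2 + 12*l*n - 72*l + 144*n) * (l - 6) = l^5 - 2*l^4*n + l^4 - 2*l^3*n - 48*l^3 + 96*l^2*n - 36*l^2 + 72*l*n + 432*l - 864*n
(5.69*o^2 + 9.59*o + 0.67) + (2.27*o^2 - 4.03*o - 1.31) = 7.96*o^2 + 5.56*o - 0.64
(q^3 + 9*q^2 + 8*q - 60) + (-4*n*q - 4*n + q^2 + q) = -4*n*q - 4*n + q^3 + 10*q^2 + 9*q - 60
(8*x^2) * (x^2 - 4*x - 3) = 8*x^4 - 32*x^3 - 24*x^2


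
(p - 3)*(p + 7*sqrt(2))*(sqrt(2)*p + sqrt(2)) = sqrt(2)*p^3 - 2*sqrt(2)*p^2 + 14*p^2 - 28*p - 3*sqrt(2)*p - 42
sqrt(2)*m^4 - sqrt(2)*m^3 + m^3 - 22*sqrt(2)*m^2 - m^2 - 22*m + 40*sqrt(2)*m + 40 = (m - 4)*(m - 2)*(m + 5)*(sqrt(2)*m + 1)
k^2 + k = k*(k + 1)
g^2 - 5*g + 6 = (g - 3)*(g - 2)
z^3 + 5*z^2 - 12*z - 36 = (z - 3)*(z + 2)*(z + 6)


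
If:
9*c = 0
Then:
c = 0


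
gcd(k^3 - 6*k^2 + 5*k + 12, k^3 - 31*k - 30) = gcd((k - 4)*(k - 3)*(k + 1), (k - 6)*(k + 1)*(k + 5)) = k + 1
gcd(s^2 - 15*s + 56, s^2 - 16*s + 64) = s - 8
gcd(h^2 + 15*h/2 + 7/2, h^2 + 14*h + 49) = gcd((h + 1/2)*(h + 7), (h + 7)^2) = h + 7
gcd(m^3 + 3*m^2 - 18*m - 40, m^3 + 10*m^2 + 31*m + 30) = m^2 + 7*m + 10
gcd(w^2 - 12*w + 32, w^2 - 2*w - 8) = w - 4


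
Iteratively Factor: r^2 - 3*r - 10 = (r + 2)*(r - 5)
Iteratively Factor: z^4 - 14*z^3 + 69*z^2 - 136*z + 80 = (z - 4)*(z^3 - 10*z^2 + 29*z - 20) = (z - 4)^2*(z^2 - 6*z + 5) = (z - 4)^2*(z - 1)*(z - 5)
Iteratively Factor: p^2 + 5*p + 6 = (p + 2)*(p + 3)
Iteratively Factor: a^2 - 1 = (a - 1)*(a + 1)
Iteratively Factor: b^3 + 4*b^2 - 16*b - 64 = (b - 4)*(b^2 + 8*b + 16) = (b - 4)*(b + 4)*(b + 4)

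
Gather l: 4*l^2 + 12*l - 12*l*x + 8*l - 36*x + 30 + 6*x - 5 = 4*l^2 + l*(20 - 12*x) - 30*x + 25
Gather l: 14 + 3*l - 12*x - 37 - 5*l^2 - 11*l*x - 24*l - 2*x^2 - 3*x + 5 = -5*l^2 + l*(-11*x - 21) - 2*x^2 - 15*x - 18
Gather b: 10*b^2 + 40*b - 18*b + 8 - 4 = 10*b^2 + 22*b + 4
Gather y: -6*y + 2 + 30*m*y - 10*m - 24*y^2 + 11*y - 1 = -10*m - 24*y^2 + y*(30*m + 5) + 1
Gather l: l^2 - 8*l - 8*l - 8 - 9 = l^2 - 16*l - 17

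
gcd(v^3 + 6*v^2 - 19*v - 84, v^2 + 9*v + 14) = v + 7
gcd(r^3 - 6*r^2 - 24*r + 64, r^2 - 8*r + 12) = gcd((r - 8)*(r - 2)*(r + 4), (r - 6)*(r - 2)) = r - 2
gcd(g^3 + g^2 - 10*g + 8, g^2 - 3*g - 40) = 1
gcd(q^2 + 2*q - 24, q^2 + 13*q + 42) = q + 6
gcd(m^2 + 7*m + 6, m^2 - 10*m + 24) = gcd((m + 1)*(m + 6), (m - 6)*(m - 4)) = 1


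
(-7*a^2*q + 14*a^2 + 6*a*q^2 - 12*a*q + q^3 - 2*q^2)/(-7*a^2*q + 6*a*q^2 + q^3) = (q - 2)/q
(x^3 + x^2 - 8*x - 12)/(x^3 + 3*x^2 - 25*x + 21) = (x^2 + 4*x + 4)/(x^2 + 6*x - 7)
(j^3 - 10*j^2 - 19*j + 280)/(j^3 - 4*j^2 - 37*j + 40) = (j - 7)/(j - 1)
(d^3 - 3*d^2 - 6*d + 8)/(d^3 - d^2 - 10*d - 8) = (d - 1)/(d + 1)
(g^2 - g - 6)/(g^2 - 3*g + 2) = (g^2 - g - 6)/(g^2 - 3*g + 2)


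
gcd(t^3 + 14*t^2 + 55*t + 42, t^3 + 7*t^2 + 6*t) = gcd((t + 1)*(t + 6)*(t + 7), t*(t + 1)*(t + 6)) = t^2 + 7*t + 6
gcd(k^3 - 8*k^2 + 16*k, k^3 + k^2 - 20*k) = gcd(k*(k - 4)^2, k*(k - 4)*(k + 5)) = k^2 - 4*k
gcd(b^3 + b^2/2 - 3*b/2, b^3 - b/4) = b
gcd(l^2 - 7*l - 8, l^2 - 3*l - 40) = l - 8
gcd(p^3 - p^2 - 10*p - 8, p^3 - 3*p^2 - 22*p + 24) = 1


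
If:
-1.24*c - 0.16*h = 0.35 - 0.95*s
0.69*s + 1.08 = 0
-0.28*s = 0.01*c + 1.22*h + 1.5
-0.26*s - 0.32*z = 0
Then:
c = -1.37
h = -0.86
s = -1.57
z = 1.27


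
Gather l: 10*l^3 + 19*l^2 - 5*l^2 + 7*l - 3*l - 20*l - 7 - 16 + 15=10*l^3 + 14*l^2 - 16*l - 8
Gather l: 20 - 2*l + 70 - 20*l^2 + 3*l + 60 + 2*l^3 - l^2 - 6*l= 2*l^3 - 21*l^2 - 5*l + 150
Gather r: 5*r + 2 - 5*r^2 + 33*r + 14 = -5*r^2 + 38*r + 16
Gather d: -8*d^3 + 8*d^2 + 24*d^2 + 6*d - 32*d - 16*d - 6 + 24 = -8*d^3 + 32*d^2 - 42*d + 18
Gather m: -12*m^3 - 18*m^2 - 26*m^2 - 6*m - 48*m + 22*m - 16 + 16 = -12*m^3 - 44*m^2 - 32*m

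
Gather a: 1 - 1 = 0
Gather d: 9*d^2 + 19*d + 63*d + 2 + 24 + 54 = 9*d^2 + 82*d + 80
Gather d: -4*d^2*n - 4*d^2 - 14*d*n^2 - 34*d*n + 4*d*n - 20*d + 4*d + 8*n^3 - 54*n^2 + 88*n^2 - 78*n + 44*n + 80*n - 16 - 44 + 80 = d^2*(-4*n - 4) + d*(-14*n^2 - 30*n - 16) + 8*n^3 + 34*n^2 + 46*n + 20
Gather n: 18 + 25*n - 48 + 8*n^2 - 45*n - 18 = 8*n^2 - 20*n - 48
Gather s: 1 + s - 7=s - 6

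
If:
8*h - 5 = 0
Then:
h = 5/8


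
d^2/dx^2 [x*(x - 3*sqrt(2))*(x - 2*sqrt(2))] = 6*x - 10*sqrt(2)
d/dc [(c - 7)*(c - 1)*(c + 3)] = 3*c^2 - 10*c - 17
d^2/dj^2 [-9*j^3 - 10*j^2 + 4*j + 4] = -54*j - 20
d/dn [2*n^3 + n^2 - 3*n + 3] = 6*n^2 + 2*n - 3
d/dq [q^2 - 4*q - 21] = 2*q - 4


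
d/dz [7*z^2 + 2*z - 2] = 14*z + 2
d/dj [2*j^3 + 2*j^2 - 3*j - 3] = 6*j^2 + 4*j - 3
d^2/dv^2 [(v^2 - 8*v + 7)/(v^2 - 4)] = 2*(-8*v^3 + 33*v^2 - 96*v + 44)/(v^6 - 12*v^4 + 48*v^2 - 64)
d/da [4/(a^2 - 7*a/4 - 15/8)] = 64*(7 - 8*a)/(-8*a^2 + 14*a + 15)^2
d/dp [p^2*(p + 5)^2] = 2*p*(p + 5)*(2*p + 5)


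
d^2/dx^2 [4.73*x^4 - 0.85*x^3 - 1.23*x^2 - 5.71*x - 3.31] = 56.76*x^2 - 5.1*x - 2.46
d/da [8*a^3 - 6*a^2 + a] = 24*a^2 - 12*a + 1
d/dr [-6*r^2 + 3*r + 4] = 3 - 12*r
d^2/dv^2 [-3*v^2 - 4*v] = -6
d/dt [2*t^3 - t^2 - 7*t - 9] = 6*t^2 - 2*t - 7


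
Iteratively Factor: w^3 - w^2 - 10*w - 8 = (w + 2)*(w^2 - 3*w - 4) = (w - 4)*(w + 2)*(w + 1)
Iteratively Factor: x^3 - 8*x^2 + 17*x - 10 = (x - 2)*(x^2 - 6*x + 5) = (x - 5)*(x - 2)*(x - 1)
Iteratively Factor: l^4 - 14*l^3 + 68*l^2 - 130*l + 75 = (l - 3)*(l^3 - 11*l^2 + 35*l - 25) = (l - 5)*(l - 3)*(l^2 - 6*l + 5) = (l - 5)*(l - 3)*(l - 1)*(l - 5)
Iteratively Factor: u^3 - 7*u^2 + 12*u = (u)*(u^2 - 7*u + 12) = u*(u - 3)*(u - 4)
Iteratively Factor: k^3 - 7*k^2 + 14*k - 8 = (k - 2)*(k^2 - 5*k + 4) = (k - 4)*(k - 2)*(k - 1)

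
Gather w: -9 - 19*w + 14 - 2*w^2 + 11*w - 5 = -2*w^2 - 8*w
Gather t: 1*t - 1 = t - 1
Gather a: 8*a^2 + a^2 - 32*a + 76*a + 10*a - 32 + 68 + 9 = 9*a^2 + 54*a + 45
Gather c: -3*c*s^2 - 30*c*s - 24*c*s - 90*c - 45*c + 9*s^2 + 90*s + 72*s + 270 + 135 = c*(-3*s^2 - 54*s - 135) + 9*s^2 + 162*s + 405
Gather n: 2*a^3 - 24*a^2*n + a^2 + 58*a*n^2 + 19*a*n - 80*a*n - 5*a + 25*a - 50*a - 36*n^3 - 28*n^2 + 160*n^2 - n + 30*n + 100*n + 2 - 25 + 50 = 2*a^3 + a^2 - 30*a - 36*n^3 + n^2*(58*a + 132) + n*(-24*a^2 - 61*a + 129) + 27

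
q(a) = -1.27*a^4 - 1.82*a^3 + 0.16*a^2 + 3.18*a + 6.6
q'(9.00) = -4139.52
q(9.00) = -9611.07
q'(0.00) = 3.18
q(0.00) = 6.60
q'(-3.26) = 120.11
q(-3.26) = -82.45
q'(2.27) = -83.65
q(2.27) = -40.37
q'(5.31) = -909.66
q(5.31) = -1254.17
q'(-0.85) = 2.08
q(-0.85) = 4.47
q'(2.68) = -132.96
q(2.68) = -84.28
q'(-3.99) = 237.67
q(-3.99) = -209.81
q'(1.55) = -28.36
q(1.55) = -2.19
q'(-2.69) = 61.69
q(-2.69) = -31.87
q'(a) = -5.08*a^3 - 5.46*a^2 + 0.32*a + 3.18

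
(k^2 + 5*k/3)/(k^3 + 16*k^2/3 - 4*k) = (3*k + 5)/(3*k^2 + 16*k - 12)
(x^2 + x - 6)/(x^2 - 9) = (x - 2)/(x - 3)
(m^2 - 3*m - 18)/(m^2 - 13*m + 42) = (m + 3)/(m - 7)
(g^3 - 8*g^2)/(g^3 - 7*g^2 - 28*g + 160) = g^2/(g^2 + g - 20)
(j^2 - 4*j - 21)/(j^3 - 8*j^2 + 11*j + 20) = (j^2 - 4*j - 21)/(j^3 - 8*j^2 + 11*j + 20)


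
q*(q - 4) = q^2 - 4*q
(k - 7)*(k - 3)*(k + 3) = k^3 - 7*k^2 - 9*k + 63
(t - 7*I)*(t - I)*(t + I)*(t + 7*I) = t^4 + 50*t^2 + 49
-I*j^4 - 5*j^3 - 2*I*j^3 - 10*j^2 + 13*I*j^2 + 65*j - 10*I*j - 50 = (j - 2)*(j + 5)*(j - 5*I)*(-I*j + I)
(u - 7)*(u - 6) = u^2 - 13*u + 42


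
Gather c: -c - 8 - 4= -c - 12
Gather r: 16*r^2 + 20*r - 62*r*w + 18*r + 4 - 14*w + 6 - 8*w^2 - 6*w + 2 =16*r^2 + r*(38 - 62*w) - 8*w^2 - 20*w + 12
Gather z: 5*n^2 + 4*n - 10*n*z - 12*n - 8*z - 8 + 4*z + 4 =5*n^2 - 8*n + z*(-10*n - 4) - 4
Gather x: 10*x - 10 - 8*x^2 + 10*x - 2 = -8*x^2 + 20*x - 12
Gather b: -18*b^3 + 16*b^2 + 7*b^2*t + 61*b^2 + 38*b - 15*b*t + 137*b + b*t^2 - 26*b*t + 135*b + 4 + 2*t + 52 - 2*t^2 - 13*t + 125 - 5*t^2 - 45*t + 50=-18*b^3 + b^2*(7*t + 77) + b*(t^2 - 41*t + 310) - 7*t^2 - 56*t + 231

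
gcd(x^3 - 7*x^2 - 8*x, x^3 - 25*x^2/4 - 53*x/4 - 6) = x^2 - 7*x - 8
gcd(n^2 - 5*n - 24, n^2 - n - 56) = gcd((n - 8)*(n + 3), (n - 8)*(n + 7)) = n - 8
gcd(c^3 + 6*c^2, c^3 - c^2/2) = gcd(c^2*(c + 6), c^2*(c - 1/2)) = c^2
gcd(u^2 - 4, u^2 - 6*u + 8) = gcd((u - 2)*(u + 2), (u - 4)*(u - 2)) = u - 2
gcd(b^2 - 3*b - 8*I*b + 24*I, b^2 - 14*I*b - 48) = b - 8*I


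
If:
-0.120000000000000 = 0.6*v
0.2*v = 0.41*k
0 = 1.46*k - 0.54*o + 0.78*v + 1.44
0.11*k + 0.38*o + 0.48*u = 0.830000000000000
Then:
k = -0.10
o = 2.11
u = 0.08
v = -0.20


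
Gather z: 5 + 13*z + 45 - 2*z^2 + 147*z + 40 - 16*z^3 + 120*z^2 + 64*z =-16*z^3 + 118*z^2 + 224*z + 90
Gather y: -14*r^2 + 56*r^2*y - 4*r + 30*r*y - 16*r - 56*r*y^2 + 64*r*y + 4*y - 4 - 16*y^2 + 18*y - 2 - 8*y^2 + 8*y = -14*r^2 - 20*r + y^2*(-56*r - 24) + y*(56*r^2 + 94*r + 30) - 6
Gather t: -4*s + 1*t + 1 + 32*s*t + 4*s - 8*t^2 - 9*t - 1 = -8*t^2 + t*(32*s - 8)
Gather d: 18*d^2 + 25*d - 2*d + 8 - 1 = 18*d^2 + 23*d + 7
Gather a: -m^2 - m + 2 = -m^2 - m + 2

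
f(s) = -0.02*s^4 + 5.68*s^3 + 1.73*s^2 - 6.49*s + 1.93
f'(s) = -0.08*s^3 + 17.04*s^2 + 3.46*s - 6.49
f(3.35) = 210.63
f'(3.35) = 193.32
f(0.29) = 0.33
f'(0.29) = -4.06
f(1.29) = 8.57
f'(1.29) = 26.16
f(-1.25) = 1.60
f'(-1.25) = 15.97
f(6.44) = 1514.55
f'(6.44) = 701.14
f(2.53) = 87.75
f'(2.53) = 110.04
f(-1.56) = -5.42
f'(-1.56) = 29.88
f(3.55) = 251.63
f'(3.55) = 216.96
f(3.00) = 149.77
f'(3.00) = 155.09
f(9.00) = 4093.15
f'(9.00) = 1346.57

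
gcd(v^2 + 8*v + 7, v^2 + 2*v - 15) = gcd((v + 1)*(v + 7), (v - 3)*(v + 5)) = 1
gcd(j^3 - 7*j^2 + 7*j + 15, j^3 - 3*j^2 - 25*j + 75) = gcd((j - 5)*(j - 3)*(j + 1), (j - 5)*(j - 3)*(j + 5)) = j^2 - 8*j + 15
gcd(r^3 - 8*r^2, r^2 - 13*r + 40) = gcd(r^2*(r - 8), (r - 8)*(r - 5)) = r - 8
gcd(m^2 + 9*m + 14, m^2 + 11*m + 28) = m + 7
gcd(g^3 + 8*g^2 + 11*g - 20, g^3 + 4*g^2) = g + 4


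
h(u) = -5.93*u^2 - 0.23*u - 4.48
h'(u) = -11.86*u - 0.23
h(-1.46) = -16.78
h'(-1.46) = 17.09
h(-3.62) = -81.36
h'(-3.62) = 42.70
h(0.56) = -6.47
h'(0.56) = -6.87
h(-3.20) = -64.47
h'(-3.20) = 37.72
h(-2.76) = -49.02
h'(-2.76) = 32.50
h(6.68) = -270.63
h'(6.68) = -79.45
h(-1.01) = -10.30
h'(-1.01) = 11.75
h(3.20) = -65.94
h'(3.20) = -38.18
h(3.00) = -58.54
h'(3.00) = -35.81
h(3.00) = -58.54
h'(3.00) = -35.81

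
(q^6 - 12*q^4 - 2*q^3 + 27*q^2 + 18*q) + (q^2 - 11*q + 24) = q^6 - 12*q^4 - 2*q^3 + 28*q^2 + 7*q + 24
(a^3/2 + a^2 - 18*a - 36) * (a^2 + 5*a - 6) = a^5/2 + 7*a^4/2 - 16*a^3 - 132*a^2 - 72*a + 216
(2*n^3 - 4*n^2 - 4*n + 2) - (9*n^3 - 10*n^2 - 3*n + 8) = -7*n^3 + 6*n^2 - n - 6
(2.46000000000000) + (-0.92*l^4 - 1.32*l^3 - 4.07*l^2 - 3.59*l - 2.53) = -0.92*l^4 - 1.32*l^3 - 4.07*l^2 - 3.59*l - 0.0699999999999998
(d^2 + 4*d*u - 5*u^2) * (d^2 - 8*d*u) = d^4 - 4*d^3*u - 37*d^2*u^2 + 40*d*u^3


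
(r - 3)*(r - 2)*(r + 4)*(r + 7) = r^4 + 6*r^3 - 21*r^2 - 74*r + 168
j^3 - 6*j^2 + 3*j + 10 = (j - 5)*(j - 2)*(j + 1)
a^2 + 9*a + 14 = (a + 2)*(a + 7)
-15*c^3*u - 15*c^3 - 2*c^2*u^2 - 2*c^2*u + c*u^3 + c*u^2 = (-5*c + u)*(3*c + u)*(c*u + c)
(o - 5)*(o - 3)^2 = o^3 - 11*o^2 + 39*o - 45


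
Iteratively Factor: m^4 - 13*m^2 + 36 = (m + 2)*(m^3 - 2*m^2 - 9*m + 18) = (m - 3)*(m + 2)*(m^2 + m - 6) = (m - 3)*(m - 2)*(m + 2)*(m + 3)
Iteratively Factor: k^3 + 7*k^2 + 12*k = (k + 3)*(k^2 + 4*k) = k*(k + 3)*(k + 4)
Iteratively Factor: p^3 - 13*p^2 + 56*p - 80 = (p - 4)*(p^2 - 9*p + 20) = (p - 4)^2*(p - 5)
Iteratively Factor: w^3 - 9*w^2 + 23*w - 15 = (w - 1)*(w^2 - 8*w + 15) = (w - 3)*(w - 1)*(w - 5)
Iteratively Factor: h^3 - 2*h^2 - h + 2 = (h + 1)*(h^2 - 3*h + 2) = (h - 1)*(h + 1)*(h - 2)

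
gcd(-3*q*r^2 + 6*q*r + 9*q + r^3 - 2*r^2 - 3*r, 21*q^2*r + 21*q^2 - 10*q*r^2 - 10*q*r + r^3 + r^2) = 3*q*r + 3*q - r^2 - r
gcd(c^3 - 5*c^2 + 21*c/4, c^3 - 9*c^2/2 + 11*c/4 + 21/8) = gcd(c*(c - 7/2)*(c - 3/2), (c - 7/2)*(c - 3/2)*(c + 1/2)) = c^2 - 5*c + 21/4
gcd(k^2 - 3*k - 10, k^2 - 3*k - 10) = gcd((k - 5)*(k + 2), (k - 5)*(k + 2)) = k^2 - 3*k - 10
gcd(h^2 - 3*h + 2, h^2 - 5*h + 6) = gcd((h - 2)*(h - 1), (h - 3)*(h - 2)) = h - 2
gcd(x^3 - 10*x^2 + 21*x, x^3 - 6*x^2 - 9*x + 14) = x - 7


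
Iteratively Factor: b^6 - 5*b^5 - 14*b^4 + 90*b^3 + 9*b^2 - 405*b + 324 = (b - 3)*(b^5 - 2*b^4 - 20*b^3 + 30*b^2 + 99*b - 108) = (b - 4)*(b - 3)*(b^4 + 2*b^3 - 12*b^2 - 18*b + 27) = (b - 4)*(b - 3)*(b - 1)*(b^3 + 3*b^2 - 9*b - 27) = (b - 4)*(b - 3)*(b - 1)*(b + 3)*(b^2 - 9) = (b - 4)*(b - 3)*(b - 1)*(b + 3)^2*(b - 3)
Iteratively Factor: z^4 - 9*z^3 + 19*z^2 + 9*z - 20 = (z - 4)*(z^3 - 5*z^2 - z + 5) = (z - 5)*(z - 4)*(z^2 - 1) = (z - 5)*(z - 4)*(z + 1)*(z - 1)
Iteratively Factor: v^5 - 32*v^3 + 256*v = (v)*(v^4 - 32*v^2 + 256) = v*(v - 4)*(v^3 + 4*v^2 - 16*v - 64) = v*(v - 4)*(v + 4)*(v^2 - 16) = v*(v - 4)^2*(v + 4)*(v + 4)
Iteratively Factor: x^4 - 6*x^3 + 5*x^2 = (x - 5)*(x^3 - x^2) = x*(x - 5)*(x^2 - x) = x*(x - 5)*(x - 1)*(x)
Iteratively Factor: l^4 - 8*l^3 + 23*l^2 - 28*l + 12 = (l - 1)*(l^3 - 7*l^2 + 16*l - 12) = (l - 3)*(l - 1)*(l^2 - 4*l + 4) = (l - 3)*(l - 2)*(l - 1)*(l - 2)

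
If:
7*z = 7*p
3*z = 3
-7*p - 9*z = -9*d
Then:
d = 16/9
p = 1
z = 1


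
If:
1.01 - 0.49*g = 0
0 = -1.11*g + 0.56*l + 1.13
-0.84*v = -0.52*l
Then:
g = 2.06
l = 2.07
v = 1.28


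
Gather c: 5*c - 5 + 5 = 5*c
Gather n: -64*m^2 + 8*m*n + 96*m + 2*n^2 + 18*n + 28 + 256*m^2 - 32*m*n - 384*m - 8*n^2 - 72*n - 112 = 192*m^2 - 288*m - 6*n^2 + n*(-24*m - 54) - 84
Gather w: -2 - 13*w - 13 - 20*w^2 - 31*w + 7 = -20*w^2 - 44*w - 8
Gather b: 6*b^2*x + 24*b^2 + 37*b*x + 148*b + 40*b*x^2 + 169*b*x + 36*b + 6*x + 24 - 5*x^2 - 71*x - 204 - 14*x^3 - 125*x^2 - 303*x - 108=b^2*(6*x + 24) + b*(40*x^2 + 206*x + 184) - 14*x^3 - 130*x^2 - 368*x - 288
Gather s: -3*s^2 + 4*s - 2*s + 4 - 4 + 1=-3*s^2 + 2*s + 1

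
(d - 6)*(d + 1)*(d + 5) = d^3 - 31*d - 30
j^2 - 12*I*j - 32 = (j - 8*I)*(j - 4*I)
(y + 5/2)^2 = y^2 + 5*y + 25/4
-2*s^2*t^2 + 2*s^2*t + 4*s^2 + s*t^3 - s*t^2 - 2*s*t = (-2*s + t)*(t - 2)*(s*t + s)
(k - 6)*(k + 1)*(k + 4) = k^3 - k^2 - 26*k - 24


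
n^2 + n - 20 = (n - 4)*(n + 5)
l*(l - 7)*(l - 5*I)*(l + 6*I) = l^4 - 7*l^3 + I*l^3 + 30*l^2 - 7*I*l^2 - 210*l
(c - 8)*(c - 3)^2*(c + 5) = c^4 - 9*c^3 - 13*c^2 + 213*c - 360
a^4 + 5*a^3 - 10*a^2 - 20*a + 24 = (a - 2)*(a - 1)*(a + 2)*(a + 6)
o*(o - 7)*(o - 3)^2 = o^4 - 13*o^3 + 51*o^2 - 63*o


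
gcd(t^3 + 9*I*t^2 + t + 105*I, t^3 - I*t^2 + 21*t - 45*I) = t^2 + 2*I*t + 15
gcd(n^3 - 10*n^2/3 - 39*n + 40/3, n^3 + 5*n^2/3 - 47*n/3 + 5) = n^2 + 14*n/3 - 5/3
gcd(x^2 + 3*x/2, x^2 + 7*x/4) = x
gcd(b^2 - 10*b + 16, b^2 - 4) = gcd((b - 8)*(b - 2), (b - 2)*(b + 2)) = b - 2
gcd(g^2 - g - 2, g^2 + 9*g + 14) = 1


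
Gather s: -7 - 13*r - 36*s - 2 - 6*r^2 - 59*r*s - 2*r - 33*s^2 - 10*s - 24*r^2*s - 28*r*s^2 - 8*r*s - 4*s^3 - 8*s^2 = -6*r^2 - 15*r - 4*s^3 + s^2*(-28*r - 41) + s*(-24*r^2 - 67*r - 46) - 9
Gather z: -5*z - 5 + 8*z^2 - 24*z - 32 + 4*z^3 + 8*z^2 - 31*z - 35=4*z^3 + 16*z^2 - 60*z - 72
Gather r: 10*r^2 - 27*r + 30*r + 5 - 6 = 10*r^2 + 3*r - 1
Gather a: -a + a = 0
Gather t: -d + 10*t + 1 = -d + 10*t + 1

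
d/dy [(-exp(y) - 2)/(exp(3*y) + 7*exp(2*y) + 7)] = ((exp(y) + 2)*(3*exp(y) + 14)*exp(y) - exp(3*y) - 7*exp(2*y) - 7)*exp(y)/(exp(3*y) + 7*exp(2*y) + 7)^2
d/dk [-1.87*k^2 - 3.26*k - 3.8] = -3.74*k - 3.26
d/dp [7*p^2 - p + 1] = 14*p - 1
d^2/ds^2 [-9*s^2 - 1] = -18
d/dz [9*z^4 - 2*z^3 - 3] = z^2*(36*z - 6)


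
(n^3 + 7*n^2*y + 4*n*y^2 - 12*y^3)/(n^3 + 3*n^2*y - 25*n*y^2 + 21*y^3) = (-n^2 - 8*n*y - 12*y^2)/(-n^2 - 4*n*y + 21*y^2)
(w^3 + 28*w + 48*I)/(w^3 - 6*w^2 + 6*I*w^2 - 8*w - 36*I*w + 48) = (w - 6*I)/(w - 6)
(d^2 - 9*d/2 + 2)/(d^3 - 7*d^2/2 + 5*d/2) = (2*d^2 - 9*d + 4)/(d*(2*d^2 - 7*d + 5))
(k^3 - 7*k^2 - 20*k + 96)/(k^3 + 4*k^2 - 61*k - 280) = (k^2 + k - 12)/(k^2 + 12*k + 35)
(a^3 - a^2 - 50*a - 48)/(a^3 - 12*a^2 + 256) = (a^2 + 7*a + 6)/(a^2 - 4*a - 32)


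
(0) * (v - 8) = 0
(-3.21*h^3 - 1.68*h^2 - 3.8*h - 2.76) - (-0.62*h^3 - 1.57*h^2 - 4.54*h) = -2.59*h^3 - 0.11*h^2 + 0.74*h - 2.76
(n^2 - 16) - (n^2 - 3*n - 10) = 3*n - 6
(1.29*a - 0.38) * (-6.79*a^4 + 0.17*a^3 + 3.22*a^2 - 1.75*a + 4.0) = -8.7591*a^5 + 2.7995*a^4 + 4.0892*a^3 - 3.4811*a^2 + 5.825*a - 1.52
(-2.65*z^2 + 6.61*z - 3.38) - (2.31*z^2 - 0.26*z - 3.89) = -4.96*z^2 + 6.87*z + 0.51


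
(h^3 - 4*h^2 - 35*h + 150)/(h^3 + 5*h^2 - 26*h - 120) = (h - 5)/(h + 4)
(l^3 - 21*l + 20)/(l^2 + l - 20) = l - 1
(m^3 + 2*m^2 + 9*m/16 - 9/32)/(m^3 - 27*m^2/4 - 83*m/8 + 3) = (m + 3/4)/(m - 8)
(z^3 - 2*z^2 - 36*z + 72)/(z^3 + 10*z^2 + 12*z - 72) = (z - 6)/(z + 6)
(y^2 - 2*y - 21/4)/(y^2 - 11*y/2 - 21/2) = (y - 7/2)/(y - 7)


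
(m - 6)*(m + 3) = m^2 - 3*m - 18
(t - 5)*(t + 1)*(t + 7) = t^3 + 3*t^2 - 33*t - 35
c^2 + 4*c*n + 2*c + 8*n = (c + 2)*(c + 4*n)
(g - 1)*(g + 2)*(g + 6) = g^3 + 7*g^2 + 4*g - 12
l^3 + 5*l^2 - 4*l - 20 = (l - 2)*(l + 2)*(l + 5)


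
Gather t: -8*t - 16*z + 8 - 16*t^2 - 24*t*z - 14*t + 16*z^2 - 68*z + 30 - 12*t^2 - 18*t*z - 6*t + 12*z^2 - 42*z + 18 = -28*t^2 + t*(-42*z - 28) + 28*z^2 - 126*z + 56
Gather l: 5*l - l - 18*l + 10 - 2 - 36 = -14*l - 28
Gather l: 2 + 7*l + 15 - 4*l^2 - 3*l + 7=-4*l^2 + 4*l + 24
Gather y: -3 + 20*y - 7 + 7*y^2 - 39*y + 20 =7*y^2 - 19*y + 10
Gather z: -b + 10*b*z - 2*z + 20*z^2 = -b + 20*z^2 + z*(10*b - 2)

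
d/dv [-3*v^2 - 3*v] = -6*v - 3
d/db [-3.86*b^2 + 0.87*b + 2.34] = 0.87 - 7.72*b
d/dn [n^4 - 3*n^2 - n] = 4*n^3 - 6*n - 1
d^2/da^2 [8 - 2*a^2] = -4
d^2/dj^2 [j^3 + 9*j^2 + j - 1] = 6*j + 18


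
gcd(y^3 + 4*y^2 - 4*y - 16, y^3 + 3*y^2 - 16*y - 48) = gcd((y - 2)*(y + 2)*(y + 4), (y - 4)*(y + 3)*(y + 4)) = y + 4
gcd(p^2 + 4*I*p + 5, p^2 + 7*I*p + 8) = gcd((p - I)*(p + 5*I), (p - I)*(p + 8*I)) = p - I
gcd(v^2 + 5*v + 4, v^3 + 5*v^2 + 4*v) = v^2 + 5*v + 4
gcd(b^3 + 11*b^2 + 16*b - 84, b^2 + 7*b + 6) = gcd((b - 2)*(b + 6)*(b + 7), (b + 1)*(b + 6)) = b + 6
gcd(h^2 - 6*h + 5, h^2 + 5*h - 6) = h - 1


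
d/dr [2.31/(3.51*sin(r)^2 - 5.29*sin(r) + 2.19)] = (12.2199 - 16.2162*sin(r))*cos(r)/(3.51*sin(r)^2 - 5.29*sin(r) + 2.19)^2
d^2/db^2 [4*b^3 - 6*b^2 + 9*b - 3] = 24*b - 12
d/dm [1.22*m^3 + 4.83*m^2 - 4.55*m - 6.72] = 3.66*m^2 + 9.66*m - 4.55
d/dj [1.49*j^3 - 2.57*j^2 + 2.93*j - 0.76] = 4.47*j^2 - 5.14*j + 2.93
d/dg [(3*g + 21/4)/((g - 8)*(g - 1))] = 3*(-4*g^2 - 14*g + 95)/(4*(g^4 - 18*g^3 + 97*g^2 - 144*g + 64))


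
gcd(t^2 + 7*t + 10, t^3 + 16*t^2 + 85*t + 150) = t + 5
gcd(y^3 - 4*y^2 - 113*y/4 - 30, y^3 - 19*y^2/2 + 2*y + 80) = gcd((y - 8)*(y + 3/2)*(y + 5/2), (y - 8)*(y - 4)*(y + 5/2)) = y^2 - 11*y/2 - 20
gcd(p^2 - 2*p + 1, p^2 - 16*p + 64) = 1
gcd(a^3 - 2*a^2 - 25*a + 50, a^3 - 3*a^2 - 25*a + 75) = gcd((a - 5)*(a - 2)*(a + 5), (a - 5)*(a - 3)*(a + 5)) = a^2 - 25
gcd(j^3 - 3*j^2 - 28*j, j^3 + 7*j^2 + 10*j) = j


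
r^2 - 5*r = r*(r - 5)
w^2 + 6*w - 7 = (w - 1)*(w + 7)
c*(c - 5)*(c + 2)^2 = c^4 - c^3 - 16*c^2 - 20*c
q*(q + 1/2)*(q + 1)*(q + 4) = q^4 + 11*q^3/2 + 13*q^2/2 + 2*q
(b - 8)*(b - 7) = b^2 - 15*b + 56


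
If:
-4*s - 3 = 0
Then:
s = -3/4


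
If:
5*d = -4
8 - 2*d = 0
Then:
No Solution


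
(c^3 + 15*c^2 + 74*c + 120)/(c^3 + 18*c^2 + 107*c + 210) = (c + 4)/(c + 7)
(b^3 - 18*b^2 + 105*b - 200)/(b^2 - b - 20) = (b^2 - 13*b + 40)/(b + 4)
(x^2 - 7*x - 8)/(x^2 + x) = (x - 8)/x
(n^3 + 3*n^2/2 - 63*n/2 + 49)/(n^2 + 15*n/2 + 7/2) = (2*n^2 - 11*n + 14)/(2*n + 1)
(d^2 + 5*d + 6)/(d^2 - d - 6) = (d + 3)/(d - 3)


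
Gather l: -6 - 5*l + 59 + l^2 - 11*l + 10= l^2 - 16*l + 63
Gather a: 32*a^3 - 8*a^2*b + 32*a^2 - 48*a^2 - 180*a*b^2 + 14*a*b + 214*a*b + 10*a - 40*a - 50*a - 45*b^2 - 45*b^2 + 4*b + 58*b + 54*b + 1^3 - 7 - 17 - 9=32*a^3 + a^2*(-8*b - 16) + a*(-180*b^2 + 228*b - 80) - 90*b^2 + 116*b - 32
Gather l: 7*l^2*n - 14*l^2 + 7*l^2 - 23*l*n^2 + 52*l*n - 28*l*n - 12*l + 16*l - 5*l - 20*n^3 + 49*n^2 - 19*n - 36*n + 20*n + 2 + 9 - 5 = l^2*(7*n - 7) + l*(-23*n^2 + 24*n - 1) - 20*n^3 + 49*n^2 - 35*n + 6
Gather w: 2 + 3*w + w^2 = w^2 + 3*w + 2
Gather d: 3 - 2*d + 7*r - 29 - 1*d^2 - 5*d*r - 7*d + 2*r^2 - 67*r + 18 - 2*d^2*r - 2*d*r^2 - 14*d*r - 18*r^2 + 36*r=d^2*(-2*r - 1) + d*(-2*r^2 - 19*r - 9) - 16*r^2 - 24*r - 8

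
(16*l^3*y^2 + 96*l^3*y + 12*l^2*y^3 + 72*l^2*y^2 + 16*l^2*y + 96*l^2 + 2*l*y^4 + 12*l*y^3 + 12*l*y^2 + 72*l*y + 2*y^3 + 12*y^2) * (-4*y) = -64*l^3*y^3 - 384*l^3*y^2 - 48*l^2*y^4 - 288*l^2*y^3 - 64*l^2*y^2 - 384*l^2*y - 8*l*y^5 - 48*l*y^4 - 48*l*y^3 - 288*l*y^2 - 8*y^4 - 48*y^3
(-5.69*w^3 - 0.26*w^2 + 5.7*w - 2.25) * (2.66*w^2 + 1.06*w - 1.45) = -15.1354*w^5 - 6.723*w^4 + 23.1369*w^3 + 0.434*w^2 - 10.65*w + 3.2625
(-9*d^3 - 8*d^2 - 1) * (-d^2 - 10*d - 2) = 9*d^5 + 98*d^4 + 98*d^3 + 17*d^2 + 10*d + 2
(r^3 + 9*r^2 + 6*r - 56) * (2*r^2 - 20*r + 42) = 2*r^5 - 2*r^4 - 126*r^3 + 146*r^2 + 1372*r - 2352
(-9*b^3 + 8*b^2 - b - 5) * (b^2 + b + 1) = -9*b^5 - b^4 - 2*b^3 + 2*b^2 - 6*b - 5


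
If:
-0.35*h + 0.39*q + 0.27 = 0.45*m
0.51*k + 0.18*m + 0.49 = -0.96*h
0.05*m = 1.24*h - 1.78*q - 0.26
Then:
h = 1.4257167680278*q + 0.226759339704605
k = -2.59821127408392*q - 1.53714246776034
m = 0.423631624674196 - 0.242224152910513*q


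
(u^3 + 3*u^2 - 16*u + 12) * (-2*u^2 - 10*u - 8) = -2*u^5 - 16*u^4 - 6*u^3 + 112*u^2 + 8*u - 96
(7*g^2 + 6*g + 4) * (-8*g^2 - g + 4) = -56*g^4 - 55*g^3 - 10*g^2 + 20*g + 16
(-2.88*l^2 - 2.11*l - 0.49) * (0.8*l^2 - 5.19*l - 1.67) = -2.304*l^4 + 13.2592*l^3 + 15.3685*l^2 + 6.0668*l + 0.8183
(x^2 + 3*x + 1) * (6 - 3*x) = -3*x^3 - 3*x^2 + 15*x + 6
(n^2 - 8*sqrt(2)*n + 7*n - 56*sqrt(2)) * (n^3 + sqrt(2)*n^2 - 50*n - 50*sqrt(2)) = n^5 - 7*sqrt(2)*n^4 + 7*n^4 - 49*sqrt(2)*n^3 - 66*n^3 - 462*n^2 + 350*sqrt(2)*n^2 + 800*n + 2450*sqrt(2)*n + 5600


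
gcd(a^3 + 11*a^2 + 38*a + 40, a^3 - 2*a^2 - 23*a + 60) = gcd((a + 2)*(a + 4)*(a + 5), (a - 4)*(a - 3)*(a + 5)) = a + 5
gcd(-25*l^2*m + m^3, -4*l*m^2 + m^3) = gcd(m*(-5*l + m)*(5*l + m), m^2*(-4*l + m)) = m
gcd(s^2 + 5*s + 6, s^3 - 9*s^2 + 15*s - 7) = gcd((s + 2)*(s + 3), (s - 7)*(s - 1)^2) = 1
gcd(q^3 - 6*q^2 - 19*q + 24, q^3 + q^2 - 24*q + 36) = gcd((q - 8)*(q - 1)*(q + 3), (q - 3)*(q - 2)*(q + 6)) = 1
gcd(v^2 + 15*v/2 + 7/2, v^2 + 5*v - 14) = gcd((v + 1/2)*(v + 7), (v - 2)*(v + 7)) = v + 7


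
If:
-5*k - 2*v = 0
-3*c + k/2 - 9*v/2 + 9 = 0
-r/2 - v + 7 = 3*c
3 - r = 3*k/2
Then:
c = 283/204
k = -7/17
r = 123/34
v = 35/34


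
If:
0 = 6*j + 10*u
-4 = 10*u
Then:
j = 2/3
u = -2/5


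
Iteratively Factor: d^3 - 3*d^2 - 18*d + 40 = (d - 5)*(d^2 + 2*d - 8) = (d - 5)*(d + 4)*(d - 2)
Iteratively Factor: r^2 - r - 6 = (r + 2)*(r - 3)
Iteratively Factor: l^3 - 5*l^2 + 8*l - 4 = (l - 2)*(l^2 - 3*l + 2) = (l - 2)^2*(l - 1)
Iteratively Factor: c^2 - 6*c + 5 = (c - 1)*(c - 5)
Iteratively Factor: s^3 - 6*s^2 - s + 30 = (s + 2)*(s^2 - 8*s + 15) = (s - 3)*(s + 2)*(s - 5)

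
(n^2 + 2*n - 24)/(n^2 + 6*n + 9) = (n^2 + 2*n - 24)/(n^2 + 6*n + 9)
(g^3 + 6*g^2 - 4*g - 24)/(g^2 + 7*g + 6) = (g^2 - 4)/(g + 1)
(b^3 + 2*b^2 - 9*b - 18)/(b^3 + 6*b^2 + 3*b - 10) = (b^2 - 9)/(b^2 + 4*b - 5)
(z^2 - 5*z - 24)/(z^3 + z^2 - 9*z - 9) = (z - 8)/(z^2 - 2*z - 3)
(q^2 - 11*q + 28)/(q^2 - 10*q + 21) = (q - 4)/(q - 3)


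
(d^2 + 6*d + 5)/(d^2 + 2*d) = (d^2 + 6*d + 5)/(d*(d + 2))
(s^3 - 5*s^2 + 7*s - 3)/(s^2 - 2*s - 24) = (-s^3 + 5*s^2 - 7*s + 3)/(-s^2 + 2*s + 24)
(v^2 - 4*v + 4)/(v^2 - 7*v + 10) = (v - 2)/(v - 5)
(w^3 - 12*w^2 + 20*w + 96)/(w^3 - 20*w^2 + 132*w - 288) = (w + 2)/(w - 6)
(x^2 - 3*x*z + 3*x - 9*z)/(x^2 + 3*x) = (x - 3*z)/x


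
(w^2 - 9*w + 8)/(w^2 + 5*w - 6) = (w - 8)/(w + 6)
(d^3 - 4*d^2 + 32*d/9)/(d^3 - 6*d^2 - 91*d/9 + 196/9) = d*(3*d - 8)/(3*d^2 - 14*d - 49)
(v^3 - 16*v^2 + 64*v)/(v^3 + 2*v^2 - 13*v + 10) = v*(v^2 - 16*v + 64)/(v^3 + 2*v^2 - 13*v + 10)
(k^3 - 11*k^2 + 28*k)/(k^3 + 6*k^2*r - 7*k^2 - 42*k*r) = (k - 4)/(k + 6*r)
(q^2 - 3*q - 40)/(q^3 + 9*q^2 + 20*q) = (q - 8)/(q*(q + 4))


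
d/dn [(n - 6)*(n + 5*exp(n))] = n + (n - 6)*(5*exp(n) + 1) + 5*exp(n)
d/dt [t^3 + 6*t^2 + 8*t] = 3*t^2 + 12*t + 8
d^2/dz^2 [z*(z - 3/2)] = 2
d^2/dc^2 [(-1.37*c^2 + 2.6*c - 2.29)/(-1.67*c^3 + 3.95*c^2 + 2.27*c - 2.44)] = (7.641586*c^6 - 43.50684*c^5 + 210.70557*c^4 - 445.264314*c^3 + 368.649504*c^2 - 83.140842*c + 55.253426)/(4.657463*c^9 - 33.048465*c^8 + 59.176116*c^7 + 48.629203*c^6 - 177.009756*c^5 - 2.35034099999999*c^4 + 149.400013*c^3 - 32.830932*c^2 - 40.544016*c + 14.526784)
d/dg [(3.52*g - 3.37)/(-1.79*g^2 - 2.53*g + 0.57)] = (6.3008*g^2 - 12.0646*g - 6.5197)/(3.2041*g^4 + 9.0574*g^3 + 4.3603*g^2 - 2.8842*g + 0.3249)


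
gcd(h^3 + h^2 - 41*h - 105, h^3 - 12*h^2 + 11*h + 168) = h^2 - 4*h - 21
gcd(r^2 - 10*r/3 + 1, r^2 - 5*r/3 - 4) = r - 3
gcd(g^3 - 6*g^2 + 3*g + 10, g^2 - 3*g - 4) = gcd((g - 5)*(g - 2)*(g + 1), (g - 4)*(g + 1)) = g + 1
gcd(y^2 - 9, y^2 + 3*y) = y + 3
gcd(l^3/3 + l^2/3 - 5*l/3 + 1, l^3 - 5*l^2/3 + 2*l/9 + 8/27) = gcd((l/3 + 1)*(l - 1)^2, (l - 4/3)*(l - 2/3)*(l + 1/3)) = 1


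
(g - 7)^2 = g^2 - 14*g + 49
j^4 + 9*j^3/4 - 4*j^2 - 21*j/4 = j*(j - 7/4)*(j + 1)*(j + 3)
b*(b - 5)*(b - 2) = b^3 - 7*b^2 + 10*b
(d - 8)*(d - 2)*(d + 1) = d^3 - 9*d^2 + 6*d + 16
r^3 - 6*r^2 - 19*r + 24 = (r - 8)*(r - 1)*(r + 3)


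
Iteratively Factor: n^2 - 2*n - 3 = (n + 1)*(n - 3)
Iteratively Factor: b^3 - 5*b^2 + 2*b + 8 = (b - 2)*(b^2 - 3*b - 4) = (b - 4)*(b - 2)*(b + 1)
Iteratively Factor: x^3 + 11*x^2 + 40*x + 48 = (x + 3)*(x^2 + 8*x + 16) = (x + 3)*(x + 4)*(x + 4)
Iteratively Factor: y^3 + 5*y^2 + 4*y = (y + 4)*(y^2 + y) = (y + 1)*(y + 4)*(y)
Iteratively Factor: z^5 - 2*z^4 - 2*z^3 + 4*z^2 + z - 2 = (z - 1)*(z^4 - z^3 - 3*z^2 + z + 2) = (z - 1)*(z + 1)*(z^3 - 2*z^2 - z + 2) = (z - 1)*(z + 1)^2*(z^2 - 3*z + 2) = (z - 1)^2*(z + 1)^2*(z - 2)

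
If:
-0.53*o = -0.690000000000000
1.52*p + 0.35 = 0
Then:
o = 1.30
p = -0.23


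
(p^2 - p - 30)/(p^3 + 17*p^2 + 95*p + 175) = (p - 6)/(p^2 + 12*p + 35)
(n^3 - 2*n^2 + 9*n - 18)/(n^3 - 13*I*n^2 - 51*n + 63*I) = (n^2 + n*(-2 + 3*I) - 6*I)/(n^2 - 10*I*n - 21)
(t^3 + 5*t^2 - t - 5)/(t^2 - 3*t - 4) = (t^2 + 4*t - 5)/(t - 4)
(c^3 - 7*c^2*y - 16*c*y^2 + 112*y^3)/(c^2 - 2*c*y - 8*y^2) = (c^2 - 3*c*y - 28*y^2)/(c + 2*y)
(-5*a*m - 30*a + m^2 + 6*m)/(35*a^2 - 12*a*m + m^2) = (-m - 6)/(7*a - m)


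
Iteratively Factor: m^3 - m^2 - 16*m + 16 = (m - 1)*(m^2 - 16) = (m - 4)*(m - 1)*(m + 4)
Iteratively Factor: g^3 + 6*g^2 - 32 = (g + 4)*(g^2 + 2*g - 8) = (g - 2)*(g + 4)*(g + 4)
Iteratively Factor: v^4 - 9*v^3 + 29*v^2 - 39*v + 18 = (v - 1)*(v^3 - 8*v^2 + 21*v - 18) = (v - 3)*(v - 1)*(v^2 - 5*v + 6) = (v - 3)*(v - 2)*(v - 1)*(v - 3)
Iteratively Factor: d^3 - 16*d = (d)*(d^2 - 16) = d*(d - 4)*(d + 4)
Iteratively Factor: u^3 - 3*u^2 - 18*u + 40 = (u + 4)*(u^2 - 7*u + 10) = (u - 2)*(u + 4)*(u - 5)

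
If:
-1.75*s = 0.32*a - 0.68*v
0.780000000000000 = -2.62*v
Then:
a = -5.46875*s - 0.63263358778626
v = -0.30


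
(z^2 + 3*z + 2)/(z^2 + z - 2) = (z + 1)/(z - 1)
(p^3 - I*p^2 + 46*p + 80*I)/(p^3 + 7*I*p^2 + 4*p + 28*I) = (p^2 - 3*I*p + 40)/(p^2 + 5*I*p + 14)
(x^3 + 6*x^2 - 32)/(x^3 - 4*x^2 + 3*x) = (x^3 + 6*x^2 - 32)/(x*(x^2 - 4*x + 3))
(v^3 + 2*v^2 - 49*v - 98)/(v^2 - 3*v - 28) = (v^2 + 9*v + 14)/(v + 4)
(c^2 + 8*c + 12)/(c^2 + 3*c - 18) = (c + 2)/(c - 3)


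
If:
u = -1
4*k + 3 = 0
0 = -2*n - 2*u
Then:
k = -3/4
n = 1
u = -1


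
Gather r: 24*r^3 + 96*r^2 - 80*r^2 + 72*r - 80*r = 24*r^3 + 16*r^2 - 8*r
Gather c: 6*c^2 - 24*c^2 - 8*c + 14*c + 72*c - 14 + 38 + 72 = -18*c^2 + 78*c + 96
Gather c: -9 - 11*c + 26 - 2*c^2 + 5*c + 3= -2*c^2 - 6*c + 20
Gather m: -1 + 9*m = 9*m - 1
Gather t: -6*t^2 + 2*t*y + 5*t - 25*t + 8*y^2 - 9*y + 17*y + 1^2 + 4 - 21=-6*t^2 + t*(2*y - 20) + 8*y^2 + 8*y - 16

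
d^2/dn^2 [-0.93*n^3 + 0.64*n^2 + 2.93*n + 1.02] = 1.28 - 5.58*n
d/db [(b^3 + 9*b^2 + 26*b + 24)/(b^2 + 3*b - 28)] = (b^4 + 6*b^3 - 83*b^2 - 552*b - 800)/(b^4 + 6*b^3 - 47*b^2 - 168*b + 784)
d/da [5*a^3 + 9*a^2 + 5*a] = 15*a^2 + 18*a + 5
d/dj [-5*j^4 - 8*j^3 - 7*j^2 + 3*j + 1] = -20*j^3 - 24*j^2 - 14*j + 3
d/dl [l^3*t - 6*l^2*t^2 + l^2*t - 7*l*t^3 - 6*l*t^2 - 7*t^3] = t*(3*l^2 - 12*l*t + 2*l - 7*t^2 - 6*t)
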